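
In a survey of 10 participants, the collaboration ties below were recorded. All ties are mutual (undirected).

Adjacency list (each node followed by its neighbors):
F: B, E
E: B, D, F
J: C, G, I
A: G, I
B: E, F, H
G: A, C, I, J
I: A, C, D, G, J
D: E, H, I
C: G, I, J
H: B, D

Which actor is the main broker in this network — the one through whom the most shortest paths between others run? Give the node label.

I

Unnormalized betweenness of each node: A:0, B:3/2, C:0, D:41/2, E:9, F:0, G:1, H:3, I:21, J:0.
I has the largest value, 21, making it the main broker — the node through which the most shortest paths run.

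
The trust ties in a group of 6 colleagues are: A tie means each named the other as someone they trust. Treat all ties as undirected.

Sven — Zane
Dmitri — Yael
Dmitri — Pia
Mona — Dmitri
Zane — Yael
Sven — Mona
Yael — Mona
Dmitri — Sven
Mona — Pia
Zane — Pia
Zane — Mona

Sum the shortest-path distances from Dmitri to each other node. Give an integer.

Distances from Dmitri: Mona:1, Pia:1, Sven:1, Yael:1, Zane:2.
Sum = 1 + 1 + 1 + 1 + 2 = 6.

6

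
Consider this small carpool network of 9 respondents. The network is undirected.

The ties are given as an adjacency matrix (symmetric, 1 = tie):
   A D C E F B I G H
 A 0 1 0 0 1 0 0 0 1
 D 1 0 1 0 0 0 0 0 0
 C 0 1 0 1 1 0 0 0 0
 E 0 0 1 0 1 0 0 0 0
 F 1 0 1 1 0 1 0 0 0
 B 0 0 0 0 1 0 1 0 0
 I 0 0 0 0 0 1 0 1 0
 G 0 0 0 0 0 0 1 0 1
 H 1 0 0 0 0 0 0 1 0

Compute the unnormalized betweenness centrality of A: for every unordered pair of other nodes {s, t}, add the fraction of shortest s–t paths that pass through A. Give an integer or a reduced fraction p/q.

53/6

Pairs whose geodesics pass through A — D–F: 1/2; D–B: 1/2; D–I: 2/3; D–G: 1; D–H: 1; C–G: 2/3; C–H: 2/2; E–G: 1/2; E–H: 1; F–G: 1/2; F–H: 1; B–H: 1/2.
All other pairs contribute 0.
Summing the contributions gives betweenness(A) = 53/6.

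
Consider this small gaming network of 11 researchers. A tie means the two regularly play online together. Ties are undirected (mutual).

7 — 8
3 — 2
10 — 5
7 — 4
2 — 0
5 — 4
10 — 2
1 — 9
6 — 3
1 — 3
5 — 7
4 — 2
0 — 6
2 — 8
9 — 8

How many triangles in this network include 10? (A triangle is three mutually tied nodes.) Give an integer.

0

10's neighbors are 2 and 5, but none of them are tied to each other, so no triangle contains 10.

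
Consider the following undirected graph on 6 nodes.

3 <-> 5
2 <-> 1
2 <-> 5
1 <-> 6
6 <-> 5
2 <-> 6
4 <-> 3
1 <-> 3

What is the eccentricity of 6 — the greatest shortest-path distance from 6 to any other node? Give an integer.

3

Distances from 6: 1:1, 2:1, 3:2, 4:3, 5:1.
The largest is 3 (to 4), so the eccentricity of 6 is 3.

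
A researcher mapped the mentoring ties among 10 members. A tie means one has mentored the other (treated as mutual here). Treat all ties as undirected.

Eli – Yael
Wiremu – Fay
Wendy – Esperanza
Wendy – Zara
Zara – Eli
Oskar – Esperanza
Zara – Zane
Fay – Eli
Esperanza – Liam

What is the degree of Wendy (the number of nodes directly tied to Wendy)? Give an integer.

2

Wendy is directly tied to Esperanza and Zara. That is 2 neighbors, so the degree of Wendy is 2.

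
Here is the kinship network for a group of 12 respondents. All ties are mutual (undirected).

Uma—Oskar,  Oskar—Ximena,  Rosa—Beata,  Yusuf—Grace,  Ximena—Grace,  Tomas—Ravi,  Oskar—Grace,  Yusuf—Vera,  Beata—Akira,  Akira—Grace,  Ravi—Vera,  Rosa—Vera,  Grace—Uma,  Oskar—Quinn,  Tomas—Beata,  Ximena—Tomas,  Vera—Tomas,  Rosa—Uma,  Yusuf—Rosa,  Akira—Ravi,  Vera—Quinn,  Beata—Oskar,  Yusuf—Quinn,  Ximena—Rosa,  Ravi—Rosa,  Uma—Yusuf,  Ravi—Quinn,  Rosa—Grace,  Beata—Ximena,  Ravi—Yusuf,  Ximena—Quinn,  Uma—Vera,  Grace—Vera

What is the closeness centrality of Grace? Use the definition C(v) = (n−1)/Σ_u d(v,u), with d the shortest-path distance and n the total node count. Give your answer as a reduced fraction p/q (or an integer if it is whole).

11/15

Distances from Grace: Akira:1, Beata:2, Oskar:1, Quinn:2, Ravi:2, Rosa:1, Tomas:2, Uma:1, Vera:1, Ximena:1, Yusuf:1. Sum = 15.
n = 12, so closeness = 11/15.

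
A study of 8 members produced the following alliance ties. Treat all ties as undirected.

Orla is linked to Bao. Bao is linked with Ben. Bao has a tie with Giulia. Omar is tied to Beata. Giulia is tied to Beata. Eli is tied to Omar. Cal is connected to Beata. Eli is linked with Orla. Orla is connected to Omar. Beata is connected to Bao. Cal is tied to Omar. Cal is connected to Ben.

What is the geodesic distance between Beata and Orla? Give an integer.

One shortest route is Beata – Bao – Orla, which uses 2 edges, and Beata and Orla are not directly tied, so nothing shorter exists. So d(Beata,Orla) = 2.

2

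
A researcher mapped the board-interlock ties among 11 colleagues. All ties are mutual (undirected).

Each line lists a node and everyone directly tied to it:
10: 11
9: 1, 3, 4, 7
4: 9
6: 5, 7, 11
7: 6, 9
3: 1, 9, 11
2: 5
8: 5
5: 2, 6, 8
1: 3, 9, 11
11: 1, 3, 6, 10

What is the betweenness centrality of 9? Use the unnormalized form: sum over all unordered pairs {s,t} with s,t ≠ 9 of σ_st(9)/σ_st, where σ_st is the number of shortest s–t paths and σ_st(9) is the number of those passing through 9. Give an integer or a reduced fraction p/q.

Pairs whose geodesics pass through 9 — 7–3: 1; 7–4: 1; 7–1: 1; 5–4: 1; 10–4: 2/2; 6–4: 1; 3–4: 1; 4–1: 1; 4–8: 1; 4–11: 2/2; 4–2: 1.
All other pairs contribute 0.
Summing the contributions gives betweenness(9) = 11.

11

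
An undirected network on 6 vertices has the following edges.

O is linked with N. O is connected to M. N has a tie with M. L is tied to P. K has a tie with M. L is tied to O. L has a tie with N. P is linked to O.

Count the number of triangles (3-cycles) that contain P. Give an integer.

P's neighbors: L and O.
Neighbor pairs that are themselves tied: P–L–O. Each forms one triangle with P, for 1 in total.

1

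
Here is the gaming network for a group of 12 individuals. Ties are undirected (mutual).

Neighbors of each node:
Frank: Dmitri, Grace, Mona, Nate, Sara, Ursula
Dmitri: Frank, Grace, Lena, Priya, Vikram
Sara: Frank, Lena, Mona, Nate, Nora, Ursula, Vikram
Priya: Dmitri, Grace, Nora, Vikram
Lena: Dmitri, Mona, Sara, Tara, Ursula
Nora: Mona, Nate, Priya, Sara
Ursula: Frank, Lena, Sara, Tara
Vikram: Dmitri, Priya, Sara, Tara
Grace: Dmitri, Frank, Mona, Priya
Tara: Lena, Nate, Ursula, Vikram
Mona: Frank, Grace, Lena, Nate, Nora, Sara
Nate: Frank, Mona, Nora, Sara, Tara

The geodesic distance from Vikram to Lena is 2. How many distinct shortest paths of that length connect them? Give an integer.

3

The shortest distance is 2. The length-2 paths are: Vikram–Dmitri–Lena; Vikram–Tara–Lena; Vikram–Sara–Lena.
That gives 3 distinct shortest paths.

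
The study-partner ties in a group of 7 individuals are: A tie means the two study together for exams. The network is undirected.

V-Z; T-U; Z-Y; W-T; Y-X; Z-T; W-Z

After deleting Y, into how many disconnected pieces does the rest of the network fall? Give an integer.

2

Without Y, the remaining ties split the others into: {T, U, V, W, Z}; {X}.
That's 2 separate components.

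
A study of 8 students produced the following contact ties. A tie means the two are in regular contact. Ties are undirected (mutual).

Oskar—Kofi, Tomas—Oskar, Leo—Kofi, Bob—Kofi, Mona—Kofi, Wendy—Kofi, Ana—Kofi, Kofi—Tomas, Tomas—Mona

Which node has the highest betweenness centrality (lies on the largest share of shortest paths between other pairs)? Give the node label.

Unnormalized betweenness of each node: Ana:0, Bob:0, Kofi:37/2, Leo:0, Mona:0, Oskar:0, Tomas:1/2, Wendy:0.
Kofi has the largest value, 37/2, making it the main broker — the node through which the most shortest paths run.

Kofi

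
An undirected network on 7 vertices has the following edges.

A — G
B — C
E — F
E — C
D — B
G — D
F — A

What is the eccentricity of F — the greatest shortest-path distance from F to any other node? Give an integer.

Distances from F: A:1, B:3, C:2, D:3, E:1, G:2.
The largest is 3 (to D and B), so the eccentricity of F is 3.

3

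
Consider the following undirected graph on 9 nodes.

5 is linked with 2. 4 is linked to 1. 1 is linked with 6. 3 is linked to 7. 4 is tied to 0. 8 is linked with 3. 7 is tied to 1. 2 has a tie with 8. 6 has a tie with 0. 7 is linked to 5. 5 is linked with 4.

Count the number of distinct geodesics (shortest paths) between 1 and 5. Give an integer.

The shortest distance is 2. The length-2 paths are: 1–7–5; 1–4–5.
That gives 2 distinct shortest paths.

2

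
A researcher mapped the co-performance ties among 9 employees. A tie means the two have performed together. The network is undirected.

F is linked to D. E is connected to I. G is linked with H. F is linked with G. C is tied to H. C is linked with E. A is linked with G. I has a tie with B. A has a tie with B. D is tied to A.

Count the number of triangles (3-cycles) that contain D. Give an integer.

0

D's neighbors are A and F, but none of them are tied to each other, so no triangle contains D.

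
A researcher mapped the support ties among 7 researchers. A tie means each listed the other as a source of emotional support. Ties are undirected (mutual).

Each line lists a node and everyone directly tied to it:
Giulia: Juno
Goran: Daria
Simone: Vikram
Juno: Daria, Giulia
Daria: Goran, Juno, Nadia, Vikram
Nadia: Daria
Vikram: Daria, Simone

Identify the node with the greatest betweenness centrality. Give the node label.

Daria

Unnormalized betweenness of each node: Daria:13, Giulia:0, Goran:0, Juno:5, Nadia:0, Simone:0, Vikram:5.
Daria has the largest value, 13, making it the main broker — the node through which the most shortest paths run.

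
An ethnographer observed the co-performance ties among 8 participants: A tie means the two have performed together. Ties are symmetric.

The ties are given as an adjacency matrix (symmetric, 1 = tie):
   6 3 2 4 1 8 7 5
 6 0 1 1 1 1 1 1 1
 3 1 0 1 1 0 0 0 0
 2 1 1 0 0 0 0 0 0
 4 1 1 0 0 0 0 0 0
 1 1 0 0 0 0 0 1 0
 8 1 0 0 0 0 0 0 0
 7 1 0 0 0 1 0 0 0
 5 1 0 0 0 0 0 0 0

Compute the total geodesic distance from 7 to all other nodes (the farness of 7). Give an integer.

12

Distances from 7: 1:1, 2:2, 3:2, 4:2, 5:2, 6:1, 8:2.
Sum = 1 + 2 + 2 + 2 + 2 + 1 + 2 = 12.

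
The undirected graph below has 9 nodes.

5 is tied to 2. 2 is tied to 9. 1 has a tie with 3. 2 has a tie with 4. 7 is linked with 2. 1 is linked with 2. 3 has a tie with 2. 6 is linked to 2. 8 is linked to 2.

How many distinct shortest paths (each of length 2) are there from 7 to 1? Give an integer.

1

The shortest distance is 2, and the only length-2 path is 7–2–1. So there is exactly 1 shortest path.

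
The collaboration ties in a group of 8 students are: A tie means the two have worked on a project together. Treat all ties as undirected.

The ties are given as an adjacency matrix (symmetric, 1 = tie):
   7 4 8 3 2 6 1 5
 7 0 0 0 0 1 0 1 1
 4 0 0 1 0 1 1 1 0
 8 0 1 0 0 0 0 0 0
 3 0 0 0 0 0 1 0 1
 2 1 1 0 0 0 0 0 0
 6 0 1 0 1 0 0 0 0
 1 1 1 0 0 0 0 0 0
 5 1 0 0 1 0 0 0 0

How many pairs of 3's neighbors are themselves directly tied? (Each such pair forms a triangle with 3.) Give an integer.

3's neighbors are 5 and 6, but none of them are tied to each other, so no triangle contains 3.

0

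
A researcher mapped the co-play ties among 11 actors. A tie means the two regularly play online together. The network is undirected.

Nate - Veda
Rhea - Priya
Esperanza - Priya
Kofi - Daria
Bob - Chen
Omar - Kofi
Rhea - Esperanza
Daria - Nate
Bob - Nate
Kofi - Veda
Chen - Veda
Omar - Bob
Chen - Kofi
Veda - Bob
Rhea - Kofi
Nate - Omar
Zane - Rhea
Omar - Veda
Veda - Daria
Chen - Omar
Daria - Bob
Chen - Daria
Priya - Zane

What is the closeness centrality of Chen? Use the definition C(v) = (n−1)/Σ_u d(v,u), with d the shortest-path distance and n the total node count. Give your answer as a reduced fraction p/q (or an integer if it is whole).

Distances from Chen: Bob:1, Daria:1, Esperanza:3, Kofi:1, Nate:2, Omar:1, Priya:3, Rhea:2, Veda:1, Zane:3. Sum = 18.
n = 11, so closeness = 10/18 = 5/9.

5/9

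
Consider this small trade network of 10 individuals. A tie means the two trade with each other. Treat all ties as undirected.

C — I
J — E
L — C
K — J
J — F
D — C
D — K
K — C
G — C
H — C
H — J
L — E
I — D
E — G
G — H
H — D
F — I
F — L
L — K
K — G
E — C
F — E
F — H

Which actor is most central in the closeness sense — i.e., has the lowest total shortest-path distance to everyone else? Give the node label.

C

Farness (sum of distances to all others) for each node — C:11, D:14, E:13, F:13, G:14, H:13, I:15, J:14, K:13, L:14.
The smallest farness is 11, for C, so C has the highest closeness.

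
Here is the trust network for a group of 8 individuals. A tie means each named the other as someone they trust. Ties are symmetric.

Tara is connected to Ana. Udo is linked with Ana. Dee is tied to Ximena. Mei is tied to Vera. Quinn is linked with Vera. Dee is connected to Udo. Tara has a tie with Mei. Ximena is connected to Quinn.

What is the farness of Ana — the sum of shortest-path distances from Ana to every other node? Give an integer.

Distances from Ana: Dee:2, Mei:2, Quinn:4, Tara:1, Udo:1, Vera:3, Ximena:3.
Sum = 2 + 2 + 4 + 1 + 1 + 3 + 3 = 16.

16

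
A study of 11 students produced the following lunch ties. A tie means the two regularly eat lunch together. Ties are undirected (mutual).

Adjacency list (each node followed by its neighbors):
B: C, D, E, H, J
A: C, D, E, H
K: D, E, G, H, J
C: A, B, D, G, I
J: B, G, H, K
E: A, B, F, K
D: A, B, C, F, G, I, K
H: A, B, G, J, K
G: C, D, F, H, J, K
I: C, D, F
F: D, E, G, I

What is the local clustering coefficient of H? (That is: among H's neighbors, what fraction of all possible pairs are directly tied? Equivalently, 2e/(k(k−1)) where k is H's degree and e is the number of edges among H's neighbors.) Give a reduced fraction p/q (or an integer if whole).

2/5

H's neighbors: A, B, G, J, and K (k = 5).
Possible neighbor pairs: C(5,2) = 10. Edges among them: B–J, G–J, G–K, J–K → e = 4.
Clustering(H) = 4/10 = 2/5.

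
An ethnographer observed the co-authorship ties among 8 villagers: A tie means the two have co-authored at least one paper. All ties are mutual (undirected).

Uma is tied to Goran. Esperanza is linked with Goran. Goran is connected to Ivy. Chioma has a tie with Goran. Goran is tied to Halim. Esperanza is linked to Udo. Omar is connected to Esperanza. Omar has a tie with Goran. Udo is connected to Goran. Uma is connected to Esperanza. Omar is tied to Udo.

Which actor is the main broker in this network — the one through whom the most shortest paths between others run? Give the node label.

Unnormalized betweenness of each node: Chioma:0, Esperanza:1, Goran:16, Halim:0, Ivy:0, Omar:0, Udo:0, Uma:0.
Goran has the largest value, 16, making it the main broker — the node through which the most shortest paths run.

Goran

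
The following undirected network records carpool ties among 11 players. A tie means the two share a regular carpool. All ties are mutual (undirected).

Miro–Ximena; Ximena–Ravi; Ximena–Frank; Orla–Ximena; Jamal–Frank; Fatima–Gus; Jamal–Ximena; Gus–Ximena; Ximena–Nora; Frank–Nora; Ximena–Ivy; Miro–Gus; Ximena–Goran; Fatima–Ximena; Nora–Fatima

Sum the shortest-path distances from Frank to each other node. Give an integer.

Distances from Frank: Fatima:2, Goran:2, Gus:2, Ivy:2, Jamal:1, Miro:2, Nora:1, Orla:2, Ravi:2, Ximena:1.
Sum = 2 + 2 + 2 + 2 + 1 + 2 + 1 + 2 + 2 + 1 = 17.

17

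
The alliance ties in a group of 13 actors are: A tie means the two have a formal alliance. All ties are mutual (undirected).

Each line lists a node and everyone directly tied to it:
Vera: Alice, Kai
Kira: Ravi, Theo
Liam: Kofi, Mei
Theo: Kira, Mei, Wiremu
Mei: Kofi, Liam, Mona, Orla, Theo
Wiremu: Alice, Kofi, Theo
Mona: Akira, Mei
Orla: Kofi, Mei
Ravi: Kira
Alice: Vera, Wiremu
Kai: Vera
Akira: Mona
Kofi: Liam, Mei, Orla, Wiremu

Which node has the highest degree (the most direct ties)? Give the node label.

Degrees — Akira:1, Alice:2, Kai:1, Kira:2, Kofi:4, Liam:2, Mei:5, Mona:2, Orla:2, Ravi:1, Theo:3, Vera:2, Wiremu:3.
The maximum is 5, attained only by Mei.

Mei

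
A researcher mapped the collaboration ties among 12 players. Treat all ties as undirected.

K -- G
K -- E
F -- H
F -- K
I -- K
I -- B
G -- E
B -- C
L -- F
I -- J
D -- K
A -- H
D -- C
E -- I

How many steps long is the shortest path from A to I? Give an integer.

4

One shortest route is A – H – F – K – I, which uses 4 edges, and at distance 3 from A we only reach {K, L}, which does not include I. So d(A,I) = 4.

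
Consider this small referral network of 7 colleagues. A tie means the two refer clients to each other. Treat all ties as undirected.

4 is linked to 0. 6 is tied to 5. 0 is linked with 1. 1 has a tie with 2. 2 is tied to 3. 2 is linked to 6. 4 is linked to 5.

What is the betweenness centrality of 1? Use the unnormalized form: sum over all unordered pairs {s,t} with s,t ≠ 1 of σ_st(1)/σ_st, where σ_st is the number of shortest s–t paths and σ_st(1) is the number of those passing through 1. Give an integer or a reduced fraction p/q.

Pairs whose geodesics pass through 1 — 2–0: 1; 2–4: 1/2; 0–3: 1; 0–6: 1/2; 4–3: 1/2.
All other pairs contribute 0.
Summing the contributions gives betweenness(1) = 7/2.

7/2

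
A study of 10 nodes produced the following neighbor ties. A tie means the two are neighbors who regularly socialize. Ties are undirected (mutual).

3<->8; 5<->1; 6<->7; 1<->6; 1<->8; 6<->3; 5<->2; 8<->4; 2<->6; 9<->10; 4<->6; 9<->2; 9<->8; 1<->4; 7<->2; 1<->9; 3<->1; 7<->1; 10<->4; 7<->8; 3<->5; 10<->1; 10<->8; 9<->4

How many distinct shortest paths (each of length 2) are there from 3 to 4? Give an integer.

3

The shortest distance is 2. The length-2 paths are: 3–1–4; 3–6–4; 3–8–4.
That gives 3 distinct shortest paths.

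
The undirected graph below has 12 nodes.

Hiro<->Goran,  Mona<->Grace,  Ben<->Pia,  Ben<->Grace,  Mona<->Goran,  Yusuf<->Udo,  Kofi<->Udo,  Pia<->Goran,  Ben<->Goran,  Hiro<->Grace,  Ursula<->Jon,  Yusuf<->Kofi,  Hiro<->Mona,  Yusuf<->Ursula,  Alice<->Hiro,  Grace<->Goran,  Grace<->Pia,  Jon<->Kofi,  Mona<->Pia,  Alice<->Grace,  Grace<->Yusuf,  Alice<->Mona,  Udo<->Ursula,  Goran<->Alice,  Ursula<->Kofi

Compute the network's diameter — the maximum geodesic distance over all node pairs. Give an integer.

4

Eccentricity of each node (its greatest distance to any other): Alice:4, Ben:4, Goran:4, Grace:3, Hiro:4, Jon:4, Kofi:3, Mona:4, Pia:4, Udo:3, Ursula:3, Yusuf:2.
The maximum eccentricity is 4, realized for instance by the pair Jon–Hiro via Jon – Kofi – Yusuf – Grace – Hiro. So the diameter is 4.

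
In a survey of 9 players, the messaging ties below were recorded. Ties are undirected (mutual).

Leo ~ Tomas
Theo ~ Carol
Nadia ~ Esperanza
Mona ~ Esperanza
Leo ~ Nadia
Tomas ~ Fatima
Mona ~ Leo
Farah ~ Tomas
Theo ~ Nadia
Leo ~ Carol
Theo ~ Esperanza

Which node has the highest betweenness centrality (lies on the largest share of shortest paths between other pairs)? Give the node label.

Unnormalized betweenness of each node: Carol:2, Esperanza:3/2, Farah:0, Fatima:0, Leo:17, Mona:2, Nadia:4, Theo:3/2, Tomas:13.
Leo has the largest value, 17, making it the main broker — the node through which the most shortest paths run.

Leo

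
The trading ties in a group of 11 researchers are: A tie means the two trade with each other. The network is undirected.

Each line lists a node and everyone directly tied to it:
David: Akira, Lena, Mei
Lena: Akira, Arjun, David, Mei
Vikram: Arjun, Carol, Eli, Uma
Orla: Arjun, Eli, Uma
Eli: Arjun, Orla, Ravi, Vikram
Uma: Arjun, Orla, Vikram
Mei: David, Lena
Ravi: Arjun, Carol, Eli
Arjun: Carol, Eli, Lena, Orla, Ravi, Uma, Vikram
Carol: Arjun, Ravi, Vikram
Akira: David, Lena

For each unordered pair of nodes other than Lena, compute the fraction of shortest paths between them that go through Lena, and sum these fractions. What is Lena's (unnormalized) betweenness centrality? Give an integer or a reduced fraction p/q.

Pairs whose geodesics pass through Lena — Akira–Mei: 1/2; Akira–Orla: 1; Akira–Uma: 1; Akira–Ravi: 1; Akira–Vikram: 1; Akira–Eli: 1; Akira–Arjun: 1; Akira–Carol: 1; David–Orla: 1; David–Uma: 1; David–Ravi: 1; David–Vikram: 1; David–Eli: 1; David–Arjun: 1 … (+8 more pairs).
All other pairs contribute 0.
Summing the contributions gives betweenness(Lena) = 43/2.

43/2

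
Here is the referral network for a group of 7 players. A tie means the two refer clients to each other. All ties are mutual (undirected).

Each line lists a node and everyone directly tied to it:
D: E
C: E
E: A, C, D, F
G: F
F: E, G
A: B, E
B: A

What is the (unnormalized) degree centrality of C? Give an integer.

1

C is directly tied to E. That is 1 neighbor, so the degree of C is 1.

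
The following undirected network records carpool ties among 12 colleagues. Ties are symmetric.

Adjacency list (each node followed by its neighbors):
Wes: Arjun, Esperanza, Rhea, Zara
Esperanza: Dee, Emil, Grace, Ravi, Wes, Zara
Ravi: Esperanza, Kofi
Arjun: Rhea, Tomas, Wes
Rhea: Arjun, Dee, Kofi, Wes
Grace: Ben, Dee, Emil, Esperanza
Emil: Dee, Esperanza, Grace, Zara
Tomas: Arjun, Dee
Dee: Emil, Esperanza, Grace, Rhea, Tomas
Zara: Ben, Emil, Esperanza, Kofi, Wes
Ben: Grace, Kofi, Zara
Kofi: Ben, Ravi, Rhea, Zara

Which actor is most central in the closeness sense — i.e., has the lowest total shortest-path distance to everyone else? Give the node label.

Esperanza

Farness (sum of distances to all others) for each node — Arjun:23, Ben:21, Dee:17, Emil:19, Esperanza:16, Grace:19, Kofi:19, Ravi:22, Rhea:18, Tomas:24, Wes:18, Zara:18.
The smallest farness is 16, for Esperanza, so Esperanza has the highest closeness.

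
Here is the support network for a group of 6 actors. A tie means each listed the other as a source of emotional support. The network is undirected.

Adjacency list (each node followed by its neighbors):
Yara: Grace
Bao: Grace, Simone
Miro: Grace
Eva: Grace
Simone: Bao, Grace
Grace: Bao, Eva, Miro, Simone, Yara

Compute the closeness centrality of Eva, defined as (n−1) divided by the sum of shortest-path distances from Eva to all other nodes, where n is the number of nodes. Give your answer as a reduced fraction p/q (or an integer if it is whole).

5/9

Distances from Eva: Bao:2, Grace:1, Miro:2, Simone:2, Yara:2. Sum = 9.
n = 6, so closeness = 5/9.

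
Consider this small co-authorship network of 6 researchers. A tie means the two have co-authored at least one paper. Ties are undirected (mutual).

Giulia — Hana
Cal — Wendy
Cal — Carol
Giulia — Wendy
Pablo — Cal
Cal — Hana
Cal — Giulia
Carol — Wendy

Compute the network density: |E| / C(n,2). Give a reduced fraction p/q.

There are 8 edges and 6 nodes, so the maximum possible is C(6,2) = 15.
Density = 8/15.

8/15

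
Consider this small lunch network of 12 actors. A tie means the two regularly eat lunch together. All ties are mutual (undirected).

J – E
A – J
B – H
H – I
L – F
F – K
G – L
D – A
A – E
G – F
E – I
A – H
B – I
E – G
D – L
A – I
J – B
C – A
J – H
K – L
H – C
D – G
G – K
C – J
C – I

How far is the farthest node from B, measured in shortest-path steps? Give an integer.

Distances from B: A:2, C:2, D:3, E:2, F:4, G:3, H:1, I:1, J:1, K:4, L:4.
The largest is 4 (to L, F, and K), so the eccentricity of B is 4.

4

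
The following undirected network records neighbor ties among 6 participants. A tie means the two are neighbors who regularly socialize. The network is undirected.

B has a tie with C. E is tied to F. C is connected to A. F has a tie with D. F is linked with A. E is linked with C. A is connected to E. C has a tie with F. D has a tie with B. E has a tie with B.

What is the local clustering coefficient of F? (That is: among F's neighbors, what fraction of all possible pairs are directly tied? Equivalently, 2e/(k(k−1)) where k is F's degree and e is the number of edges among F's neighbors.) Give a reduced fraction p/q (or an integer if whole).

1/2

F's neighbors: A, C, D, and E (k = 4).
Possible neighbor pairs: C(4,2) = 6. Edges among them: A–C, A–E, C–E → e = 3.
Clustering(F) = 3/6 = 1/2.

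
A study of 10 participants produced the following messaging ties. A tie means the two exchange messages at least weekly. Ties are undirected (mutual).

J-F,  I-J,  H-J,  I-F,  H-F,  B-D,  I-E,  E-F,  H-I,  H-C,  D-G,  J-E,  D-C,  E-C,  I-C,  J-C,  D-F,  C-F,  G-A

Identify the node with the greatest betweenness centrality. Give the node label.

D

Unnormalized betweenness of each node: A:0, B:0, C:33/4, D:20, E:0, F:33/4, G:8, H:0, I:1/4, J:1/4.
D has the largest value, 20, making it the main broker — the node through which the most shortest paths run.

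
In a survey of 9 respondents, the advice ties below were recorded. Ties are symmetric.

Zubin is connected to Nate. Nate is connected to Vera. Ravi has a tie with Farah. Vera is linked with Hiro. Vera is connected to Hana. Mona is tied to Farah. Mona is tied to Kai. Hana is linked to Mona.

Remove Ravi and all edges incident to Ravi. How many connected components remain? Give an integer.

1

Ravi's neighbors (Farah) remain reachable from one another through other ties, so the rest of the network stays in one piece.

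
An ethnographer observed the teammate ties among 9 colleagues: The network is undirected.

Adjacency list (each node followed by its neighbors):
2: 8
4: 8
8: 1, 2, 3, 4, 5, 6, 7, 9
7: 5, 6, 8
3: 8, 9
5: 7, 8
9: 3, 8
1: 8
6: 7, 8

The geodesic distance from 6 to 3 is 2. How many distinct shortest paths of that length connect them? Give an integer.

1

The shortest distance is 2, and the only length-2 path is 6–8–3. So there is exactly 1 shortest path.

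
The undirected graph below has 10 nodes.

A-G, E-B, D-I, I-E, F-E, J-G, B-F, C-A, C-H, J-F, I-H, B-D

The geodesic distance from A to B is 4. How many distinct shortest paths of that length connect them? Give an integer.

1

The shortest distance is 4, and the only length-4 path is A–G–J–F–B. So there is exactly 1 shortest path.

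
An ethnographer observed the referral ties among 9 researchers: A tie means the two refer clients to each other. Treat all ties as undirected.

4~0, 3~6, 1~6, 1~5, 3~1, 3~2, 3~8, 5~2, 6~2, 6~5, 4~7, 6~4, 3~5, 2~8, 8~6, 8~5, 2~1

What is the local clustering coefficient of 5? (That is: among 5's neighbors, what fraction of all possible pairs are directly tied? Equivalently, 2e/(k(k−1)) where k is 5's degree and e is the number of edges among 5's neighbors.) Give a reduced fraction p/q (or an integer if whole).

9/10

5's neighbors: 1, 2, 3, 6, and 8 (k = 5).
Possible neighbor pairs: C(5,2) = 10. Edges among them: 1–2, 1–3, 1–6, 2–3, 2–6, 2–8, 3–6, 3–8, 6–8 → e = 9.
Clustering(5) = 9/10.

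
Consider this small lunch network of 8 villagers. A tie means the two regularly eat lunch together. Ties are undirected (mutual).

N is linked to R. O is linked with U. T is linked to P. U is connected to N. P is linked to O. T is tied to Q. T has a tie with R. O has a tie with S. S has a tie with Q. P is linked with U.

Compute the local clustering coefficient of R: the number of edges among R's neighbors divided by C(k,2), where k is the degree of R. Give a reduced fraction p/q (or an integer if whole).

R's neighbors: N and T (k = 2).
Possible neighbor pairs: C(2,2) = 1. Edges among them: none → e = 0.
Clustering(R) = 0/1.

0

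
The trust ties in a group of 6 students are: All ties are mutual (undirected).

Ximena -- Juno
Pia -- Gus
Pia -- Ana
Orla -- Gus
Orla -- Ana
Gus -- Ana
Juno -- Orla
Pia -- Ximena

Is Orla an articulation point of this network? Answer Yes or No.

No

Even without Orla, every remaining node can still reach every other (the residual graph is connected), so Orla is not a cut vertex.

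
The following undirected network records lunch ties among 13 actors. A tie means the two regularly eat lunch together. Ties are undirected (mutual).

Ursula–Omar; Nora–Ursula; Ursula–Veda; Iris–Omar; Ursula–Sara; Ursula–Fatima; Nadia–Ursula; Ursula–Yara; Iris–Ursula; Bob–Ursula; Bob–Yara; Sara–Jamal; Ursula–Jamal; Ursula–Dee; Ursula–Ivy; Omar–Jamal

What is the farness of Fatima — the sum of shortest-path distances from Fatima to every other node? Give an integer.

Distances from Fatima: Bob:2, Dee:2, Iris:2, Ivy:2, Jamal:2, Nadia:2, Nora:2, Omar:2, Sara:2, Ursula:1, Veda:2, Yara:2.
Sum = 2 + 2 + 2 + 2 + 2 + 2 + 2 + 2 + 2 + 1 + 2 + 2 = 23.

23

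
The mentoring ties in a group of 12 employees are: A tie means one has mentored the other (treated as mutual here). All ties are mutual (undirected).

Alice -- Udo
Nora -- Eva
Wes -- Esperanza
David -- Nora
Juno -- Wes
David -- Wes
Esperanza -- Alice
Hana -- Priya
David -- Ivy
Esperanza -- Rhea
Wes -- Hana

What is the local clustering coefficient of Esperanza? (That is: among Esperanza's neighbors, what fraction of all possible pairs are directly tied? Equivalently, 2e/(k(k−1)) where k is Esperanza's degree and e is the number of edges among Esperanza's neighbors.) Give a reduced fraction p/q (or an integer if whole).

Esperanza's neighbors: Alice, Rhea, and Wes (k = 3).
Possible neighbor pairs: C(3,2) = 3. Edges among them: none → e = 0.
Clustering(Esperanza) = 0/3 = 0.

0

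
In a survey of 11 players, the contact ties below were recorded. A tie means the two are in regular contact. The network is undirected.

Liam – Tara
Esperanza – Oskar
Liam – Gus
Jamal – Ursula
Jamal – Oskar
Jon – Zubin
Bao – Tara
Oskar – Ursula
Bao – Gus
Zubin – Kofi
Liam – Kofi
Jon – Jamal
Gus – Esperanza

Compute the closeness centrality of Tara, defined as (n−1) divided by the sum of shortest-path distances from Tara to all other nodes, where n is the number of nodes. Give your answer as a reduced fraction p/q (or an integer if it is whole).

1/3

Distances from Tara: Bao:1, Esperanza:3, Gus:2, Jamal:5, Jon:4, Kofi:2, Liam:1, Oskar:4, Ursula:5, Zubin:3. Sum = 30.
n = 11, so closeness = 10/30 = 1/3.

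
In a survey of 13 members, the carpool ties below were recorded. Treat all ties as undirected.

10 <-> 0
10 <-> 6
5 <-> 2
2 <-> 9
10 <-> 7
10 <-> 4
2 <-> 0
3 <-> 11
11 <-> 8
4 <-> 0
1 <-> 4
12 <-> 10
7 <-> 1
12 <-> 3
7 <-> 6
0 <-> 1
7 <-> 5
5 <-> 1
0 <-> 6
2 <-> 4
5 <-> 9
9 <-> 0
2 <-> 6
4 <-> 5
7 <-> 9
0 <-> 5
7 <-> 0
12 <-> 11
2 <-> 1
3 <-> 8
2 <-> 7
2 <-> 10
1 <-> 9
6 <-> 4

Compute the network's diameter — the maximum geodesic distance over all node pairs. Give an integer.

Eccentricity of each node (its greatest distance to any other): 0:4, 1:5, 2:4, 3:4, 4:4, 5:5, 6:4, 7:4, 8:5, 9:5, 10:3, 11:4, 12:3.
The maximum eccentricity is 5, realized for instance by the pair 8–5 via 8 – 3 – 12 – 10 – 7 – 5. So the diameter is 5.

5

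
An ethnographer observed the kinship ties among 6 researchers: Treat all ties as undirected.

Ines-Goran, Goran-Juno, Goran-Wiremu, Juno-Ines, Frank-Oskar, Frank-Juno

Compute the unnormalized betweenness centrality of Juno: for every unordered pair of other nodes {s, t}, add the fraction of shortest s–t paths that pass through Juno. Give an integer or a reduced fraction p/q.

6

Pairs whose geodesics pass through Juno — Oskar–Goran: 1; Oskar–Wiremu: 1; Oskar–Ines: 1; Goran–Frank: 1; Wiremu–Frank: 1; Ines–Frank: 1.
All other pairs contribute 0.
Summing the contributions gives betweenness(Juno) = 6.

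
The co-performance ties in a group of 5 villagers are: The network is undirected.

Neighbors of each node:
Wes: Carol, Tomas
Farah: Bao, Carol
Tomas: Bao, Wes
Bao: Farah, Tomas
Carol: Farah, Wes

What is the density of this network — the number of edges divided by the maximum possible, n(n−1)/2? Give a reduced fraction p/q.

1/2

There are 5 edges and 5 nodes, so the maximum possible is C(5,2) = 10.
Density = 5/10 = 1/2.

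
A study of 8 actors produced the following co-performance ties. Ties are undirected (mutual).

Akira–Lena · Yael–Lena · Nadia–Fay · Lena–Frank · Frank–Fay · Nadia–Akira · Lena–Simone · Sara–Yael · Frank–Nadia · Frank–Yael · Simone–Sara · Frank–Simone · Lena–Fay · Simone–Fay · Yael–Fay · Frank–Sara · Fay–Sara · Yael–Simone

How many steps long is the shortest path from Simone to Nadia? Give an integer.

2

One shortest route is Simone – Fay – Nadia, which uses 2 edges, and Simone and Nadia are not directly tied, so nothing shorter exists. So d(Simone,Nadia) = 2.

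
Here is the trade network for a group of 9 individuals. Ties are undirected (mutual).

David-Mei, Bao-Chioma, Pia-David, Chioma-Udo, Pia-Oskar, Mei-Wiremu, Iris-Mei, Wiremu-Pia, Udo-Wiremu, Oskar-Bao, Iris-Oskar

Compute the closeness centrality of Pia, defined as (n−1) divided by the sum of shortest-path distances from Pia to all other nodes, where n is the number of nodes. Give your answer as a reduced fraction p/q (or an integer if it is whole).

4/7

Distances from Pia: Bao:2, Chioma:3, David:1, Iris:2, Mei:2, Oskar:1, Udo:2, Wiremu:1. Sum = 14.
n = 9, so closeness = 8/14 = 4/7.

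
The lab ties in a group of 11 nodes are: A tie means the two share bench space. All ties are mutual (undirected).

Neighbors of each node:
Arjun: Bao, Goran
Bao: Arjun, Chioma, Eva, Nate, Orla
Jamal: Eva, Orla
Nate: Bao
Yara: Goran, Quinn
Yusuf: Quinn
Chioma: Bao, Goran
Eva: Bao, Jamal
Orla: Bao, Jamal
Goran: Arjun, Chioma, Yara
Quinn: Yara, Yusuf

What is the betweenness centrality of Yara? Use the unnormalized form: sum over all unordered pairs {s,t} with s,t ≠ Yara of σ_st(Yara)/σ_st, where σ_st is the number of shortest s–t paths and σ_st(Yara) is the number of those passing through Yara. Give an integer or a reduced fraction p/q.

16

Pairs whose geodesics pass through Yara — Bao–Quinn: 2/2; Bao–Yusuf: 2/2; Orla–Quinn: 2/2; Orla–Yusuf: 2/2; Eva–Quinn: 2/2; Eva–Yusuf: 2/2; Nate–Quinn: 2/2; Nate–Yusuf: 2/2; Arjun–Quinn: 1; Arjun–Yusuf: 1; Quinn–Jamal: 4/4; Quinn–Chioma: 1; Quinn–Goran: 1; Jamal–Yusuf: 4/4 … (+2 more pairs).
All other pairs contribute 0.
Summing the contributions gives betweenness(Yara) = 16.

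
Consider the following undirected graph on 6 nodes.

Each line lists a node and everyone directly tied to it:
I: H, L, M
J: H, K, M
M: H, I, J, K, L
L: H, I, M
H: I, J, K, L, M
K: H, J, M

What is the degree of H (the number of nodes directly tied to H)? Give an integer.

H is directly tied to I, J, K, L, and M. That is 5 neighbors, so the degree of H is 5.

5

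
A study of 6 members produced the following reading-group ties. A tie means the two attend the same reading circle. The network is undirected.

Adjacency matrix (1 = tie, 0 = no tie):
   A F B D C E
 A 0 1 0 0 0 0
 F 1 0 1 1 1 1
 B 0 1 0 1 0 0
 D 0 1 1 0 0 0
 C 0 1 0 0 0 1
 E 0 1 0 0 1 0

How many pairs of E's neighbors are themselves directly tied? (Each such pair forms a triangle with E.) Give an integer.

E's neighbors: C and F.
Neighbor pairs that are themselves tied: E–C–F. Each forms one triangle with E, for 1 in total.

1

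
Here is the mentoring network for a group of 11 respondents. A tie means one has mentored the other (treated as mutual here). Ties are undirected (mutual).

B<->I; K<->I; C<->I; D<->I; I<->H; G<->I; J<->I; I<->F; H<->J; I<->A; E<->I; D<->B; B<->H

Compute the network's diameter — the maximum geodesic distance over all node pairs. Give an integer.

2

Eccentricity of each node (its greatest distance to any other): A:2, B:2, C:2, D:2, E:2, F:2, G:2, H:2, I:1, J:2, K:2.
The maximum eccentricity is 2, realized for instance by the pair H–E via H – I – E. So the diameter is 2.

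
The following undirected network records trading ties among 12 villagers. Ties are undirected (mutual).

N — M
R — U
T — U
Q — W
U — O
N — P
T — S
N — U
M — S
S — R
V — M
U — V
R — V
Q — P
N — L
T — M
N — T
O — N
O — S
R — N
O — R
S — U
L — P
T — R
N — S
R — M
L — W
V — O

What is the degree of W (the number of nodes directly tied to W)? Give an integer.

2

W is directly tied to L and Q. That is 2 neighbors, so the degree of W is 2.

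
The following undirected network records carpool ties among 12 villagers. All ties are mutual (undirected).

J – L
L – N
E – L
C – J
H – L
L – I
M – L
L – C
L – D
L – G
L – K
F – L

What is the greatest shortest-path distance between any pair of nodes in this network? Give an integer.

2

Eccentricity of each node (its greatest distance to any other): C:2, D:2, E:2, F:2, G:2, H:2, I:2, J:2, K:2, L:1, M:2, N:2.
The maximum eccentricity is 2, realized for instance by the pair C–M via C – L – M. So the diameter is 2.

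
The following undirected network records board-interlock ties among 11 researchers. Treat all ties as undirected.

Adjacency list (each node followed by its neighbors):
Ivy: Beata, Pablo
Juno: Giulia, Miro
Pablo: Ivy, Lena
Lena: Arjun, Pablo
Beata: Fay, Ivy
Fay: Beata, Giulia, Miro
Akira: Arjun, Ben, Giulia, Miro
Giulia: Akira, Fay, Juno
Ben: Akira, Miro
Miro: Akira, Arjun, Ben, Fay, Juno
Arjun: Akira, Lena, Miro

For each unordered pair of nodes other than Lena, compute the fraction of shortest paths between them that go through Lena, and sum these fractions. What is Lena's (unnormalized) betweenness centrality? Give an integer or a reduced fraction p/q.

Pairs whose geodesics pass through Lena — Arjun–Pablo: 1; Arjun–Ivy: 1; Pablo–Giulia: 1/2; Pablo–Juno: 1; Pablo–Miro: 1; Pablo–Ben: 2/2; Pablo–Akira: 1; Ivy–Akira: 1/3.
All other pairs contribute 0.
Summing the contributions gives betweenness(Lena) = 41/6.

41/6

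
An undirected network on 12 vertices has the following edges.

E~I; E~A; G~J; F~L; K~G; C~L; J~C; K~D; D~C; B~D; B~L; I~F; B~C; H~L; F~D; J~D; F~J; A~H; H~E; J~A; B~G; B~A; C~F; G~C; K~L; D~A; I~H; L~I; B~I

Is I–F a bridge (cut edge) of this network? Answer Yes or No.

No

Even without that edge, I still reaches F via I – L – F, so the network stays connected. Not a bridge.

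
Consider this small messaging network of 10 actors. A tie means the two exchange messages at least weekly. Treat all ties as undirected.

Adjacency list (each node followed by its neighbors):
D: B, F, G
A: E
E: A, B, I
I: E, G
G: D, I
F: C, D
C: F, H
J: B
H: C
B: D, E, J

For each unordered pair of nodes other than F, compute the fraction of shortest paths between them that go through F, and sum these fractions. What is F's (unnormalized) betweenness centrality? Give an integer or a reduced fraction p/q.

14

Pairs whose geodesics pass through F — G–H: 1; G–C: 1; H–J: 1; H–B: 1; H–E: 1; H–D: 1; H–I: 1; H–A: 1; J–C: 1; C–B: 1; C–E: 1; C–D: 1; C–I: 1; C–A: 1.
All other pairs contribute 0.
Summing the contributions gives betweenness(F) = 14.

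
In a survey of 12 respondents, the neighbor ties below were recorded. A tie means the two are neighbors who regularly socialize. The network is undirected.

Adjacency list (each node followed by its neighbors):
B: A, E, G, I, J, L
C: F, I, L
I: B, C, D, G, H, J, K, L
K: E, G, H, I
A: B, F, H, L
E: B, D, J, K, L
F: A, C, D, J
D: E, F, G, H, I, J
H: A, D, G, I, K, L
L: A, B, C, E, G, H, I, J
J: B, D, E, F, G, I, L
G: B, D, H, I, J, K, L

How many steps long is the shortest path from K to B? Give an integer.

One shortest route is K – G – B, which uses 2 edges, and K and B are not directly tied, so nothing shorter exists. So d(K,B) = 2.

2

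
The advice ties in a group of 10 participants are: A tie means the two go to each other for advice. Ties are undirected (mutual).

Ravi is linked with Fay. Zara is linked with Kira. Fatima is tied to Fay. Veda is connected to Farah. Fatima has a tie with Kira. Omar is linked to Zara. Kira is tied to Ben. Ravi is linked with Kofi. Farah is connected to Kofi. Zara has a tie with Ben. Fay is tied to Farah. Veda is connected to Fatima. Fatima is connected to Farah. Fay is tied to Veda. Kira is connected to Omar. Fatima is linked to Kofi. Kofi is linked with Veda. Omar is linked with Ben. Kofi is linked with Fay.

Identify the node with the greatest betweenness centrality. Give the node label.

Unnormalized betweenness of each node: Ben:0, Farah:0, Fatima:20, Fay:7/2, Kira:18, Kofi:7/2, Omar:0, Ravi:0, Veda:0, Zara:0.
Fatima has the largest value, 20, making it the main broker — the node through which the most shortest paths run.

Fatima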